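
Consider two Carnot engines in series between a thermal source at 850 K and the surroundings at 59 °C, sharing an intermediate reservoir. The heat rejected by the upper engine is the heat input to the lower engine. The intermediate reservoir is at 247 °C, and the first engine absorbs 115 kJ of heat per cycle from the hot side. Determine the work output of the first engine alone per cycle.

W₁ ≈ 44.63 kJ

T_C = 59 °C → 59 + 273.15 = 332.15 K.
T_m = 247 °C → 247 + 273.15 = 520.15 K.
First-stage efficiency η₁ = 1 − T_m/T_H = 1 − 520.15/850.00 = 0.3881.
W₁ = η₁·Q_H = 0.3881 × 115 = 44.63 kJ.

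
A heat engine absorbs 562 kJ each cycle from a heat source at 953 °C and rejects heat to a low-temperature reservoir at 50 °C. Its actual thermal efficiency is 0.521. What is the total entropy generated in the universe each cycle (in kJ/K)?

T_H = 953 °C → 953 + 273.15 = 1226.15 K.
T_C = 50 °C → 50 + 273.15 = 323.15 K.
W = η·Q_H = 0.521 × 562 = 292.8 kJ, so Q_C = Q_H − W = 269.2 kJ.
Reservoir entropy changes: ΔS_H = −Q_H/T_H = −562/1226.15 = -0.4583 kJ/K and ΔS_C = +Q_C/T_C = 269.2/323.15 = 0.8330 kJ/K.
ΔS_univ = −Q_H/T_H + Q_C/T_C = 0.3747 kJ/K (> 0, since η = 0.521 < η_Carnot = 0.736).

ΔS_univ ≈ 0.3747 kJ/K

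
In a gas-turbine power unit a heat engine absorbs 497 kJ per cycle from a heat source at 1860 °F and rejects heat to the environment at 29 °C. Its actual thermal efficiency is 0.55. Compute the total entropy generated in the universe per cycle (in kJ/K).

T_H = 1860 °F → (1860 − 32) × 5/9 = 1015.56 °C = 1288.71 K.
T_C = 29 °C → 29 + 273.15 = 302.15 K.
W = η·Q_H = 0.55 × 497 = 273.4 kJ, so Q_C = Q_H − W = 223.6 kJ.
The hot reservoir loses entropy Q_H/T_H = 497/1288.71 = 0.3857 kJ/K; the cold reservoir gains Q_C/T_C = 223.6/302.15 = 0.7402 kJ/K.
ΔS_univ = −Q_H/T_H + Q_C/T_C = 0.355 kJ/K (> 0, since η = 0.55 < η_Carnot = 0.766).

ΔS_univ ≈ 0.355 kJ/K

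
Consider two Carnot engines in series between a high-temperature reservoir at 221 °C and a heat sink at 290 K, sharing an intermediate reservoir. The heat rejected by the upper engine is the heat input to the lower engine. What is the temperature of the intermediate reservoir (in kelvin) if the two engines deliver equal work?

T_m ≈ 392 K

T_H = 221 °C → 221 + 273.15 = 494.15 K.
For reversible stages Q_m = Q_H·(T_m/T_H). Setting W₁ = Q_H(1 − T_m/T_H) equal to W₂ = Q_m(1 − T_C/T_m) = Q_H·(T_m − T_C)/T_H gives T_H − T_m = T_m − T_C, so T_m = (T_H + T_C)/2 = (494.15 + 290.00)/2 = 392 K.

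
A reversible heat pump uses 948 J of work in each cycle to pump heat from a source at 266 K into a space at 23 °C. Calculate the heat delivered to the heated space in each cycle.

Q_H ≈ 9312 J

T_H = 23 °C → 23 + 273.15 = 296.15 K.
COP_HP = T_H/(T_H − T_C) = 296.15/30.15 = 9.8226.
Q_H = COP_HP · W = 9.8226 × 948 = 9312 J.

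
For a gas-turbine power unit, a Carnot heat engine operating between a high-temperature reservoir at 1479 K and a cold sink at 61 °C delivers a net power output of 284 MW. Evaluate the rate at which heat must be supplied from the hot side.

T_C = 61 °C → 61 + 273.15 = 334.15 K.
For a reversible engine, η = 1 − T_C/T_H = 1 − 334.15/1479.00 = 0.7741.
Q_H = W/η = 284/0.7741 = 366.9 MW.

Q̇_H ≈ 366.9 MW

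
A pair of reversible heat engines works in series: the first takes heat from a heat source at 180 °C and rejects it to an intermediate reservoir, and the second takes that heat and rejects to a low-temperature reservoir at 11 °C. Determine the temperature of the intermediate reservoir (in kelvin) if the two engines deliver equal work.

T_m ≈ 369 K

T_H = 180 °C → 180 + 273.15 = 453.15 K.
T_C = 11 °C → 11 + 273.15 = 284.15 K.
For reversible stages Q_m = Q_H·(T_m/T_H). Setting W₁ = Q_H(1 − T_m/T_H) equal to W₂ = Q_m(1 − T_C/T_m) = Q_H·(T_m − T_C)/T_H gives T_H − T_m = T_m − T_C, so T_m = (T_H + T_C)/2 = (453.15 + 284.15)/2 = 369 K.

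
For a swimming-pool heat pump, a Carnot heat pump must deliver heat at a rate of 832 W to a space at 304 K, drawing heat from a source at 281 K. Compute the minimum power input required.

Ẇ_in ≈ 62.9 W

COP_HP = T_H/(T_H − T_C) = 304.00/23.00 = 13.2174.
W = Q_H/COP_HP = 832/13.2174 = 62.9 W.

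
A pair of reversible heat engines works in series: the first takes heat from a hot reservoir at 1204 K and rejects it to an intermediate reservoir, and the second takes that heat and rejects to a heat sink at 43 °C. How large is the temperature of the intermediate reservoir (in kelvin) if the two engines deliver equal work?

T_C = 43 °C → 43 + 273.15 = 316.15 K.
For reversible stages Q_m = Q_H·(T_m/T_H). Setting W₁ = Q_H(1 − T_m/T_H) equal to W₂ = Q_m(1 − T_C/T_m) = Q_H·(T_m − T_C)/T_H gives T_H − T_m = T_m − T_C, so T_m = (T_H + T_C)/2 = (1204.00 + 316.15)/2 = 760.1 K.

T_m ≈ 760.1 K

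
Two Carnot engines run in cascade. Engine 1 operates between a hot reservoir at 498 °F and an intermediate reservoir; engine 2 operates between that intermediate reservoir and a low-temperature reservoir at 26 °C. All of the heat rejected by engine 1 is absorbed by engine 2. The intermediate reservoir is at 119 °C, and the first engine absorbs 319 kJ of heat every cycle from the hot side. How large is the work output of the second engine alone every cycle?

T_H = 498 °F → (498 − 32) × 5/9 = 258.89 °C = 532.04 K.
T_C = 26 °C → 26 + 273.15 = 299.15 K.
T_m = 119 °C → 119 + 273.15 = 392.15 K.
Heat entering the second stage: Q_m = Q_H·(T_m/T_H) = 319 × 392.15/532.04 = 235 kJ.
Second-stage efficiency η₂ = 1 − T_C/T_m = 1 − 299.15/392.15 = 0.2372, so W₂ = η₂·Q_m = 55.8 kJ.

W₂ ≈ 55.8 kJ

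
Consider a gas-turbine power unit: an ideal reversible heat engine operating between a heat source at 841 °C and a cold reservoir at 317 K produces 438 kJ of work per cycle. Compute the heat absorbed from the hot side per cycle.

Q_H ≈ 612 kJ

T_H = 841 °C → 841 + 273.15 = 1114.15 K.
Carnot efficiency: η = 1 − T_C/T_H = 1 − 317.00/1114.15 = 0.7155.
Q_H = W/η = 438/0.7155 = 612 kJ.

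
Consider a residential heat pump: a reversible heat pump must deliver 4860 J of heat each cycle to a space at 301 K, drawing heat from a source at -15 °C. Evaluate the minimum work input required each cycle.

W_in ≈ 692 J

T_C = -15 °C → -15 + 273.15 = 258.15 K.
COP_HP = T_H/(T_H − T_C) = 301.00/42.85 = 7.0245.
W = Q_H/COP_HP = 4860/7.0245 = 692 J.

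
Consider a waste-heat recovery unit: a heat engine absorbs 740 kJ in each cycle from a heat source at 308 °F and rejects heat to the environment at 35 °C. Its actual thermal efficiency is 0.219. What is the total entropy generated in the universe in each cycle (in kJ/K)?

ΔS_univ ≈ 0.1404 kJ/K

T_H = 308 °F → (308 − 32) × 5/9 = 153.33 °C = 426.48 K.
T_C = 35 °C → 35 + 273.15 = 308.15 K.
W = η·Q_H = 0.219 × 740 = 162.1 kJ, so Q_C = Q_H − W = 577.9 kJ.
Entropy balance on the reservoirs: −Q_H/T_H = -1.735 kJ/K, +Q_C/T_C = 1.876 kJ/K.
ΔS_univ = −Q_H/T_H + Q_C/T_C = 0.1404 kJ/K (> 0, since η = 0.219 < η_Carnot = 0.277).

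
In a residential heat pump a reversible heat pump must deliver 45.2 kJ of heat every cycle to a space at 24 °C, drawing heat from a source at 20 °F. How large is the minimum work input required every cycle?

W_in ≈ 4.66 kJ

T_H = 24 °C → 24 + 273.15 = 297.15 K.
T_C = 20 °F → (20 − 32) × 5/9 = -6.67 °C = 266.48 K.
COP_HP = T_H/(T_H − T_C) = 297.15/30.67 = 9.6897.
W = Q_H/COP_HP = 45.2/9.6897 = 4.66 kJ.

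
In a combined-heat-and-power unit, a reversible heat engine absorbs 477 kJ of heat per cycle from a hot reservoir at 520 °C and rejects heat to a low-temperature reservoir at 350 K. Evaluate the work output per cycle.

T_H = 520 °C → 520 + 273.15 = 793.15 K.
η_rev = 1 − T_C/T_H = 1 − 350.00/793.15 = 0.5587.
W = η·Q_H = 0.5587 × 477 = 266.5 kJ.

W ≈ 266.5 kJ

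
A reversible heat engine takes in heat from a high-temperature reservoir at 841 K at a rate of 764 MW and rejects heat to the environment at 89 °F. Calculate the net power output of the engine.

Ẇ ≈ 487 MW

T_C = 89 °F → (89 − 32) × 5/9 = 31.67 °C = 304.82 K.
The Carnot efficiency is η = 1 − T_C/T_H = 1 − 304.82/841.00 = 0.6376.
W = η·Q_H = 0.6376 × 764 = 487 MW.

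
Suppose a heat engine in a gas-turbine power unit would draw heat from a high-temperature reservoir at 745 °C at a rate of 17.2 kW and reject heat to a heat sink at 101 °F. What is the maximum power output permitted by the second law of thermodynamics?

T_H = 745 °C → 745 + 273.15 = 1018.15 K.
T_C = 101 °F → (101 − 32) × 5/9 = 38.33 °C = 311.48 K.
No engine can exceed the Carnot limit: η_max = 1 − T_C/T_H = 1 − 311.48/1018.15 = 0.6941.
W_max = η_max · Q_H = 0.6941 × 17.2 = 11.9 kW.

Ẇ_max ≈ 11.9 kW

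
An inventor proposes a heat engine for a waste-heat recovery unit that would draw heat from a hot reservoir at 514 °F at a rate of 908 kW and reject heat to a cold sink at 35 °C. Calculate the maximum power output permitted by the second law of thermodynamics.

T_H = 514 °F → (514 − 32) × 5/9 = 267.78 °C = 540.93 K.
T_C = 35 °C → 35 + 273.15 = 308.15 K.
No engine can exceed the Carnot limit: η_max = 1 − T_C/T_H = 1 − 308.15/540.93 = 0.4303.
W_max = η_max · Q_H = 0.4303 × 908 = 390.7 kW.

Ẇ_max ≈ 390.7 kW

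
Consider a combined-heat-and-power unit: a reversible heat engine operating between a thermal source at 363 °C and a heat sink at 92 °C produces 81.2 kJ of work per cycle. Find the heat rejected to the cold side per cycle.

T_H = 363 °C → 363 + 273.15 = 636.15 K.
T_C = 92 °C → 92 + 273.15 = 365.15 K.
The Carnot efficiency is η = 1 − T_C/T_H = 1 − 365.15/636.15 = 0.4260.
Since Q_C/Q_H = T_C/T_H and Q_H = W/η, Q_C = W·T_C/(T_H − T_C) = 81.2 × 365.15/271.00 = 109 kJ.

Q_C ≈ 109 kJ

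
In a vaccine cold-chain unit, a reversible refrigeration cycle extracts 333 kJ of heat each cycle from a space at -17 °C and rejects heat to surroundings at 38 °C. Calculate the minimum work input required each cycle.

T_H = 38 °C → 38 + 273.15 = 311.15 K.
T_C = -17 °C → -17 + 273.15 = 256.15 K.
The reversible coefficient of performance is COP_R = T_C/(T_H − T_C) = 256.15/55.00 = 4.6573.
W = Q_C/COP_R = 333/4.6573 = 71.50 kJ.

W_in ≈ 71.50 kJ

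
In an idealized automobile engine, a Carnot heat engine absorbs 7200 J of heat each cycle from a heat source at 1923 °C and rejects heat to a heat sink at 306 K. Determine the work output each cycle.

T_H = 1923 °C → 1923 + 273.15 = 2196.15 K.
Carnot efficiency: η = 1 − T_C/T_H = 1 − 306.00/2196.15 = 0.8607.
W = η·Q_H = 0.8607 × 7200 = 6200 J.

W ≈ 6200 J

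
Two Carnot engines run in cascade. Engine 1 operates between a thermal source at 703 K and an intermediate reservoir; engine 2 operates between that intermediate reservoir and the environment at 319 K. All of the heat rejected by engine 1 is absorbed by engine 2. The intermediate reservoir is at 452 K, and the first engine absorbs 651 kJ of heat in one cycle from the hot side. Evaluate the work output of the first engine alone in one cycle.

First-stage efficiency η₁ = 1 − T_m/T_H = 1 − 452.00/703.00 = 0.3570.
W₁ = η₁·Q_H = 0.3570 × 651 = 232.4 kJ.

W₁ ≈ 232.4 kJ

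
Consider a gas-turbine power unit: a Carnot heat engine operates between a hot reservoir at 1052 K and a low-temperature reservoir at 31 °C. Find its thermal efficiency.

T_C = 31 °C → 31 + 273.15 = 304.15 K.
Carnot efficiency: η = 1 − T_C/T_H = 1 − 304.15/1052.00 = 0.7109.

η ≈ 0.7109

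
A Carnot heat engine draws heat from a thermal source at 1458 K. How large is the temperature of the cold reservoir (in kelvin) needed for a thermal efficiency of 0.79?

From η = 1 − T_C/T_H, T_C = T_H·(1 − η) = 1458.00 × (1 − 0.79) = 306 K.

T_C ≈ 306 K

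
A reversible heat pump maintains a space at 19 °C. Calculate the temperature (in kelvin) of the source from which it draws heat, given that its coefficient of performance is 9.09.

T_C ≈ 260 K

T_H = 19 °C → 19 + 273.15 = 292.15 K.
COP_HP = T_H/(T_H − T_C) ⇒ T_C = T_H·(COP_HP − 1)/COP_HP = 292.15 × (9.09 − 1)/9.09 = 260 K.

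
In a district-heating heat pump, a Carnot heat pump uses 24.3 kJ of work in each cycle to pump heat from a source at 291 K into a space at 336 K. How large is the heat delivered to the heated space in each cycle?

Q_H ≈ 181 kJ

Reversible heating COP: COP_HP = T_H/(T_H − T_C) = 336.00/45.00 = 7.4667.
Q_H = COP_HP · W = 7.4667 × 24.3 = 181 kJ.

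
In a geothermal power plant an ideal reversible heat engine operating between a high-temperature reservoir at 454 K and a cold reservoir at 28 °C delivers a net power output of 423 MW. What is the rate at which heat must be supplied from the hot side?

T_C = 28 °C → 28 + 273.15 = 301.15 K.
η_rev = 1 − T_C/T_H = 1 − 301.15/454.00 = 0.3367.
Q_H = W/η = 423/0.3367 = 1260 MW.

Q̇_H ≈ 1260 MW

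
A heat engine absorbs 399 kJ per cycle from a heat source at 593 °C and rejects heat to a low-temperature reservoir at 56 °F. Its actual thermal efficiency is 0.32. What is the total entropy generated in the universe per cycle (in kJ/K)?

T_H = 593 °C → 593 + 273.15 = 866.15 K.
T_C = 56 °F → (56 − 32) × 5/9 = 13.33 °C = 286.48 K.
W = η·Q_H = 0.32 × 399 = 127.7 kJ, so Q_C = Q_H − W = 271.3 kJ.
Reservoir entropy changes: ΔS_H = −Q_H/T_H = −399/866.15 = -0.4607 kJ/K and ΔS_C = +Q_C/T_C = 271.3/286.48 = 0.9471 kJ/K.
ΔS_univ = −Q_H/T_H + Q_C/T_C = 0.486 kJ/K (> 0, since η = 0.32 < η_Carnot = 0.669).

ΔS_univ ≈ 0.486 kJ/K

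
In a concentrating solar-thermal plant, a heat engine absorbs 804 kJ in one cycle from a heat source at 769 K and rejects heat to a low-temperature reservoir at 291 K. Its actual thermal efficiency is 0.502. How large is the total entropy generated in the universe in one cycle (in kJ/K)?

ΔS_univ ≈ 0.330 kJ/K

W = η·Q_H = 0.502 × 804 = 403.6 kJ, so Q_C = Q_H − W = 400.4 kJ.
Entropy balance on the reservoirs: −Q_H/T_H = -1.046 kJ/K, +Q_C/T_C = 1.376 kJ/K.
ΔS_univ = −Q_H/T_H + Q_C/T_C = 0.330 kJ/K (> 0, since η = 0.502 < η_Carnot = 0.622).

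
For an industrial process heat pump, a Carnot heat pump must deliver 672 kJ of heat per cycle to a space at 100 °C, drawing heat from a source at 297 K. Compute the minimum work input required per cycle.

T_H = 100 °C → 100 + 273.15 = 373.15 K.
Reversible heating COP: COP_HP = T_H/(T_H − T_C) = 373.15/76.15 = 4.9002.
W = Q_H/COP_HP = 672/4.9002 = 137 kJ.

W_in ≈ 137 kJ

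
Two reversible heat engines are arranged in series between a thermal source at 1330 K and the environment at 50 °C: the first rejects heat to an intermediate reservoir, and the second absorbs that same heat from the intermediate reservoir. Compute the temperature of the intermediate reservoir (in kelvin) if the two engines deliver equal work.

T_C = 50 °C → 50 + 273.15 = 323.15 K.
For reversible stages Q_m = Q_H·(T_m/T_H). Setting W₁ = Q_H(1 − T_m/T_H) equal to W₂ = Q_m(1 − T_C/T_m) = Q_H·(T_m − T_C)/T_H gives T_H − T_m = T_m − T_C, so T_m = (T_H + T_C)/2 = (1330.00 + 323.15)/2 = 826.6 K.

T_m ≈ 826.6 K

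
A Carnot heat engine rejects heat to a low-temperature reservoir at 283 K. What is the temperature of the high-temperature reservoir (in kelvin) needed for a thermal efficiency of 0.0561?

From η = 1 − T_C/T_H, solving for T_H gives T_H = T_C/(1 − η) = 283.00/(1 − 0.0561) = 300 K.

T_H ≈ 300 K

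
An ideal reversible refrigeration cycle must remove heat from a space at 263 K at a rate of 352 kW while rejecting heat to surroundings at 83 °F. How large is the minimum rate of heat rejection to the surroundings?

Q̇_H ≈ 403.5 kW

T_H = 83 °F → (83 − 32) × 5/9 = 28.33 °C = 301.48 K.
For a reversible cycle Q_H/Q_C = T_H/T_C, so Q_H = Q_C·T_H/T_C = 352 × 301.48/263.00 = 403.5 kW.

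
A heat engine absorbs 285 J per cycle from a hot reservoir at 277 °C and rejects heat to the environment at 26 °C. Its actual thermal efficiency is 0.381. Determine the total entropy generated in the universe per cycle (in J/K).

T_H = 277 °C → 277 + 273.15 = 550.15 K.
T_C = 26 °C → 26 + 273.15 = 299.15 K.
W = η·Q_H = 0.381 × 285 = 108.6 J, so Q_C = Q_H − W = 176.4 J.
Entropy balance on the reservoirs: −Q_H/T_H = -0.5180 J/K, +Q_C/T_C = 0.5897 J/K.
ΔS_univ = −Q_H/T_H + Q_C/T_C = 0.0717 J/K (> 0, since η = 0.381 < η_Carnot = 0.456).

ΔS_univ ≈ 0.0717 J/K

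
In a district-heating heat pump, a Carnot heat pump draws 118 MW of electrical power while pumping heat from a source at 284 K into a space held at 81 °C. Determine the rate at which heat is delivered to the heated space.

Q̇_H ≈ 595.7 MW

T_H = 81 °C → 81 + 273.15 = 354.15 K.
Reversible heating COP: COP_HP = T_H/(T_H − T_C) = 354.15/70.15 = 5.0485.
Q_H = COP_HP · W = 5.0485 × 118 = 595.7 MW.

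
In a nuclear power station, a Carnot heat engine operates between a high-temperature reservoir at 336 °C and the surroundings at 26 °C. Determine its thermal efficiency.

T_H = 336 °C → 336 + 273.15 = 609.15 K.
T_C = 26 °C → 26 + 273.15 = 299.15 K.
Since the cycle is reversible, η = 1 − T_C/T_H = 1 − 299.15/609.15 = 0.5089.

η ≈ 0.5089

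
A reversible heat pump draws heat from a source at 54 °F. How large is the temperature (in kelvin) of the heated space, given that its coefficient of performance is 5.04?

T_C = 54 °F → (54 − 32) × 5/9 = 12.22 °C = 285.37 K.
COP_HP = T_H/(T_H − T_C) ⇒ T_H = T_C·COP_HP/(COP_HP − 1) = 285.37 × 5.04/(5.04 − 1) = 356 K.

T_H ≈ 356 K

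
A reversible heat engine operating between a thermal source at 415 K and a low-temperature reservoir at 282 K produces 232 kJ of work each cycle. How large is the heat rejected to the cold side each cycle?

Since the cycle is reversible, η = 1 − T_C/T_H = 1 − 282.00/415.00 = 0.3205.
Since Q_C/Q_H = T_C/T_H and Q_H = W/η, Q_C = W·T_C/(T_H − T_C) = 232 × 282.00/133.00 = 492 kJ.

Q_C ≈ 492 kJ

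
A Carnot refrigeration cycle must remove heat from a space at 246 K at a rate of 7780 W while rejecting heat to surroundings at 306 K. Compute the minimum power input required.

Ẇ_in ≈ 1898 W

COP_R = T_C/(T_H − T_C) = 246.00/60.00 = 4.1000.
W = Q_C/COP_R = 7780/4.1000 = 1898 W.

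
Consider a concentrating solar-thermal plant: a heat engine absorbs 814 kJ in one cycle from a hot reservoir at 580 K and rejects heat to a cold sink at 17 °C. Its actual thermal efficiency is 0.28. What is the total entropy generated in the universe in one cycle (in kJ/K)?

T_C = 17 °C → 17 + 273.15 = 290.15 K.
W = η·Q_H = 0.28 × 814 = 227.9 kJ, so Q_C = Q_H − W = 586.1 kJ.
Reservoir entropy changes: ΔS_H = −Q_H/T_H = −814/580.00 = -1.403 kJ/K and ΔS_C = +Q_C/T_C = 586.1/290.15 = 2.020 kJ/K.
ΔS_univ = −Q_H/T_H + Q_C/T_C = 0.616 kJ/K (> 0, since η = 0.28 < η_Carnot = 0.500).

ΔS_univ ≈ 0.616 kJ/K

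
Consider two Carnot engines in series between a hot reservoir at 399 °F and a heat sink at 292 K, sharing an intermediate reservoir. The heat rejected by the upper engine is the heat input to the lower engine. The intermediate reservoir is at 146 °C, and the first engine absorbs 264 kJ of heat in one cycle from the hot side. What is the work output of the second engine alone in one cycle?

W₂ ≈ 70.4 kJ

T_H = 399 °F → (399 − 32) × 5/9 = 203.89 °C = 477.04 K.
T_m = 146 °C → 146 + 273.15 = 419.15 K.
Heat entering the second stage: Q_m = Q_H·(T_m/T_H) = 264 × 419.15/477.04 = 232 kJ.
Second-stage efficiency η₂ = 1 − T_C/T_m = 1 − 292.00/419.15 = 0.3034, so W₂ = η₂·Q_m = 70.4 kJ.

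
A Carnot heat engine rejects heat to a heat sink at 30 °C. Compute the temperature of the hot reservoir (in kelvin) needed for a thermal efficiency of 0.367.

T_C = 30 °C → 30 + 273.15 = 303.15 K.
From η = 1 − T_C/T_H, solving for T_H gives T_H = T_C/(1 − η) = 303.15/(1 − 0.367) = 479 K.

T_H ≈ 479 K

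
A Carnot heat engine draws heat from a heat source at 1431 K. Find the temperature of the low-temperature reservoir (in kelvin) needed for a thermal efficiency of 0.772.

From η = 1 − T_C/T_H, T_C = T_H·(1 − η) = 1431.00 × (1 − 0.772) = 326 K.

T_C ≈ 326 K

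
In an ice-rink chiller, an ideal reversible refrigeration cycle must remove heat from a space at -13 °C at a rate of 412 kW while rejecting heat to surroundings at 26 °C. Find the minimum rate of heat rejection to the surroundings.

Q̇_H ≈ 473.8 kW

T_H = 26 °C → 26 + 273.15 = 299.15 K.
T_C = -13 °C → -13 + 273.15 = 260.15 K.
For a reversible cycle Q_H/Q_C = T_H/T_C, so Q_H = Q_C·T_H/T_C = 412 × 299.15/260.15 = 473.8 kW.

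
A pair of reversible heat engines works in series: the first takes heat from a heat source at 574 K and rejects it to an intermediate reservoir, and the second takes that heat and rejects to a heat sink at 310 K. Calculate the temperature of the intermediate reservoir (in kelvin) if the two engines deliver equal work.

T_m ≈ 442.0 K

For reversible stages Q_m = Q_H·(T_m/T_H). Setting W₁ = Q_H(1 − T_m/T_H) equal to W₂ = Q_m(1 − T_C/T_m) = Q_H·(T_m − T_C)/T_H gives T_H − T_m = T_m − T_C, so T_m = (T_H + T_C)/2 = (574.00 + 310.00)/2 = 442.0 K.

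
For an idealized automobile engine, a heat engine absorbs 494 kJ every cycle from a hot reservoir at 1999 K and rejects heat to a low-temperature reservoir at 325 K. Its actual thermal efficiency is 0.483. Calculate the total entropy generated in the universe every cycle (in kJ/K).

ΔS_univ ≈ 0.539 kJ/K

W = η·Q_H = 0.483 × 494 = 238.6 kJ, so Q_C = Q_H − W = 255.4 kJ.
Entropy balance on the reservoirs: −Q_H/T_H = -0.2471 kJ/K, +Q_C/T_C = 0.7858 kJ/K.
ΔS_univ = −Q_H/T_H + Q_C/T_C = 0.539 kJ/K (> 0, since η = 0.483 < η_Carnot = 0.837).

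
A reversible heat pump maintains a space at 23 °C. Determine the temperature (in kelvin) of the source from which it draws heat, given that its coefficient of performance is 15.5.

T_H = 23 °C → 23 + 273.15 = 296.15 K.
COP_HP = T_H/(T_H − T_C) ⇒ T_C = T_H·(COP_HP − 1)/COP_HP = 296.15 × (15.5 − 1)/15.5 = 277 K.

T_C ≈ 277 K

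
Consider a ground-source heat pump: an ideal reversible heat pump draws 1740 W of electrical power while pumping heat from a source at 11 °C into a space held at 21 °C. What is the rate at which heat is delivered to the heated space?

Q̇_H ≈ 51200 W

T_H = 21 °C → 21 + 273.15 = 294.15 K.
T_C = 11 °C → 11 + 273.15 = 284.15 K.
Reversible heating COP: COP_HP = T_H/(T_H − T_C) = 294.15/10.00 = 29.4150.
Q_H = COP_HP · W = 29.4150 × 1740 = 51200 W.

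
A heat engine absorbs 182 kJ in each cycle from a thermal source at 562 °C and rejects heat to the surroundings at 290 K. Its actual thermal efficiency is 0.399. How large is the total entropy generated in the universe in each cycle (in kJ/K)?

T_H = 562 °C → 562 + 273.15 = 835.15 K.
W = η·Q_H = 0.399 × 182 = 72.62 kJ, so Q_C = Q_H − W = 109.4 kJ.
The hot reservoir loses entropy Q_H/T_H = 182/835.15 = 0.2179 kJ/K; the cold reservoir gains Q_C/T_C = 109.4/290.00 = 0.3772 kJ/K.
ΔS_univ = −Q_H/T_H + Q_C/T_C = 0.159 kJ/K (> 0, since η = 0.399 < η_Carnot = 0.653).

ΔS_univ ≈ 0.159 kJ/K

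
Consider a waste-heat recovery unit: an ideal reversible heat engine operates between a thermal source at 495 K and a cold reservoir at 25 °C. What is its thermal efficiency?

T_C = 25 °C → 25 + 273.15 = 298.15 K.
Carnot efficiency: η = 1 − T_C/T_H = 1 − 298.15/495.00 = 0.398.

η ≈ 0.398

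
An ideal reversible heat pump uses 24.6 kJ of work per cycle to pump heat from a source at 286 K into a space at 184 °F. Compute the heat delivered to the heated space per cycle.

Q_H ≈ 123 kJ

T_H = 184 °F → (184 − 32) × 5/9 = 84.44 °C = 357.59 K.
For a reversible heat pump, COP_HP = T_H/(T_H − T_C) = 357.59/71.59 = 4.9947.
Q_H = COP_HP · W = 4.9947 × 24.6 = 123 kJ.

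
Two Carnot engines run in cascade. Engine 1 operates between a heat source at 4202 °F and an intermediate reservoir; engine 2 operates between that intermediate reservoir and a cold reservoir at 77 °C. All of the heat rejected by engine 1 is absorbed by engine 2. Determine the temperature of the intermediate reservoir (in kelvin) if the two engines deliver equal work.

T_H = 4202 °F → (4202 − 32) × 5/9 = 2316.67 °C = 2589.82 K.
T_C = 77 °C → 77 + 273.15 = 350.15 K.
For reversible stages Q_m = Q_H·(T_m/T_H). Setting W₁ = Q_H(1 − T_m/T_H) equal to W₂ = Q_m(1 − T_C/T_m) = Q_H·(T_m − T_C)/T_H gives T_H − T_m = T_m − T_C, so T_m = (T_H + T_C)/2 = (2589.82 + 350.15)/2 = 1470 K.

T_m ≈ 1470 K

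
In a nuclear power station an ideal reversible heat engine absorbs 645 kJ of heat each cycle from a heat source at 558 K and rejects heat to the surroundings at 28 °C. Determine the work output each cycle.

T_C = 28 °C → 28 + 273.15 = 301.15 K.
The Carnot efficiency is η = 1 − T_C/T_H = 1 − 301.15/558.00 = 0.4603.
W = η·Q_H = 0.4603 × 645 = 297 kJ.

W ≈ 297 kJ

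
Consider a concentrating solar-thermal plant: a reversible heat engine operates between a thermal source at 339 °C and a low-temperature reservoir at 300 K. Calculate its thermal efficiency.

T_H = 339 °C → 339 + 273.15 = 612.15 K.
For a reversible engine, η = 1 − T_C/T_H = 1 − 300.00/612.15 = 0.510.

η ≈ 0.510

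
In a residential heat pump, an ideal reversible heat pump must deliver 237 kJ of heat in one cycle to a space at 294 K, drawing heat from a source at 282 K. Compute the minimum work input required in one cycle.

Reversible heating COP: COP_HP = T_H/(T_H − T_C) = 294.00/12.00 = 24.5000.
W = Q_H/COP_HP = 237/24.5000 = 9.673 kJ.

W_in ≈ 9.673 kJ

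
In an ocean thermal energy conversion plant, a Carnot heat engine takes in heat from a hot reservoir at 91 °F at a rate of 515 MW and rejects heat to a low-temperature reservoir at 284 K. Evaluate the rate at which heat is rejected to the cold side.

T_H = 91 °F → (91 − 32) × 5/9 = 32.78 °C = 305.93 K.
The Carnot efficiency is η = 1 − T_C/T_H = 1 − 284.00/305.93 = 0.0717.
For a reversible cycle Q_C/Q_H = T_C/T_H, so Q_C = 515 × 284.00/305.93 = 478 MW.

Q̇_C ≈ 478 MW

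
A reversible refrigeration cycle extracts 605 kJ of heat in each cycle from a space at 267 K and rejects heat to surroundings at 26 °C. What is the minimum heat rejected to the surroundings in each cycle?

Q_H ≈ 677.8 kJ

T_H = 26 °C → 26 + 273.15 = 299.15 K.
For a reversible cycle Q_H/Q_C = T_H/T_C, so Q_H = Q_C·T_H/T_C = 605 × 299.15/267.00 = 677.8 kJ.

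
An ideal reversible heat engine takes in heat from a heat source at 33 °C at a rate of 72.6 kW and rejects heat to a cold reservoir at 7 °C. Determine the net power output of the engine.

Ẇ ≈ 6.17 kW

T_H = 33 °C → 33 + 273.15 = 306.15 K.
T_C = 7 °C → 7 + 273.15 = 280.15 K.
For a reversible engine, η = 1 − T_C/T_H = 1 − 280.15/306.15 = 0.0849.
W = η·Q_H = 0.0849 × 72.6 = 6.17 kW.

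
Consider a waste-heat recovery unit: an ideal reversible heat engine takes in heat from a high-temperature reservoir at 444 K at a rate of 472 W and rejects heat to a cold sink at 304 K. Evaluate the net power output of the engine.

Ẇ ≈ 149 W

For a reversible engine, η = 1 − T_C/T_H = 1 − 304.00/444.00 = 0.3153.
W = η·Q_H = 0.3153 × 472 = 149 W.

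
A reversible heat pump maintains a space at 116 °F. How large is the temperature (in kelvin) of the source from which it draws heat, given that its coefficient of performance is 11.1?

T_C ≈ 291 K

T_H = 116 °F → (116 − 32) × 5/9 = 46.67 °C = 319.82 K.
COP_HP = T_H/(T_H − T_C) ⇒ T_C = T_H·(COP_HP − 1)/COP_HP = 319.82 × (11.1 − 1)/11.1 = 291 K.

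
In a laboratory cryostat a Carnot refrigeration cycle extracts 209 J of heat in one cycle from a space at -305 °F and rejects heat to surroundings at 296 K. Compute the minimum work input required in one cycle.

T_C = -305 °F → (-305 − 32) × 5/9 = -187.22 °C = 85.93 K.
COP_R = T_C/(T_H − T_C) = 85.93/210.07 = 0.4090.
W = Q_C/COP_R = 209/0.4090 = 511 J.

W_in ≈ 511 J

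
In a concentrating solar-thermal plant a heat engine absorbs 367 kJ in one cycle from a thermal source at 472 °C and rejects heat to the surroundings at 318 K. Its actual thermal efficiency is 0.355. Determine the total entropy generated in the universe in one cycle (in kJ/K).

ΔS_univ ≈ 0.252 kJ/K

T_H = 472 °C → 472 + 273.15 = 745.15 K.
W = η·Q_H = 0.355 × 367 = 130.3 kJ, so Q_C = Q_H − W = 236.7 kJ.
The hot reservoir loses entropy Q_H/T_H = 367/745.15 = 0.4925 kJ/K; the cold reservoir gains Q_C/T_C = 236.7/318.00 = 0.7444 kJ/K.
ΔS_univ = −Q_H/T_H + Q_C/T_C = 0.252 kJ/K (> 0, since η = 0.355 < η_Carnot = 0.573).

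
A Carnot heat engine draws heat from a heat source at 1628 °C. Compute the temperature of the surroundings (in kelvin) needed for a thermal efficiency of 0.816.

T_C ≈ 350 K

T_H = 1628 °C → 1628 + 273.15 = 1901.15 K.
From η = 1 − T_C/T_H, T_C = T_H·(1 − η) = 1901.15 × (1 − 0.816) = 350 K.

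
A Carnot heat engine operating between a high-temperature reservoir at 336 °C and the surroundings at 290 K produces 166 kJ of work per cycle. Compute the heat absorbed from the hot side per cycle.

T_H = 336 °C → 336 + 273.15 = 609.15 K.
For a reversible engine, η = 1 − T_C/T_H = 1 − 290.00/609.15 = 0.5239.
Q_H = W/η = 166/0.5239 = 317 kJ.

Q_H ≈ 317 kJ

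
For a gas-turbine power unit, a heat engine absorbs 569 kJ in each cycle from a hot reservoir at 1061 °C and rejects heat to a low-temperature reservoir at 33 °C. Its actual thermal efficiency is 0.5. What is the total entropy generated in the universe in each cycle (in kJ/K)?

ΔS_univ ≈ 0.5028 kJ/K

T_H = 1061 °C → 1061 + 273.15 = 1334.15 K.
T_C = 33 °C → 33 + 273.15 = 306.15 K.
W = η·Q_H = 0.5 × 569 = 284.5 kJ, so Q_C = Q_H − W = 284.5 kJ.
Reservoir entropy changes: ΔS_H = −Q_H/T_H = −569/1334.15 = -0.4265 kJ/K and ΔS_C = +Q_C/T_C = 284.5/306.15 = 0.9293 kJ/K.
ΔS_univ = −Q_H/T_H + Q_C/T_C = 0.5028 kJ/K (> 0, since η = 0.5 < η_Carnot = 0.771).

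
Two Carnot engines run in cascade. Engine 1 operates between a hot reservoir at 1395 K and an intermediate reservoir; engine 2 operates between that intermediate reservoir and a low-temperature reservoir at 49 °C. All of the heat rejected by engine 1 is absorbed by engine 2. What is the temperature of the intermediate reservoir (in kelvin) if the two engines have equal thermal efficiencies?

T_C = 49 °C → 49 + 273.15 = 322.15 K.
Equal efficiencies require 1 − T_m/T_H = 1 − T_C/T_m, i.e. T_m/T_H = T_C/T_m, so T_m = √(T_H·T_C) = √(1395.00 × 322.15) = 670 K.

T_m ≈ 670 K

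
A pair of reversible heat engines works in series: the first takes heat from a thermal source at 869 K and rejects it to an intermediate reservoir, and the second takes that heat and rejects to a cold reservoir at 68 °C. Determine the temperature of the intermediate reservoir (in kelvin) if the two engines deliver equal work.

T_C = 68 °C → 68 + 273.15 = 341.15 K.
For reversible stages Q_m = Q_H·(T_m/T_H). Setting W₁ = Q_H(1 − T_m/T_H) equal to W₂ = Q_m(1 − T_C/T_m) = Q_H·(T_m − T_C)/T_H gives T_H − T_m = T_m − T_C, so T_m = (T_H + T_C)/2 = (869.00 + 341.15)/2 = 605 K.

T_m ≈ 605 K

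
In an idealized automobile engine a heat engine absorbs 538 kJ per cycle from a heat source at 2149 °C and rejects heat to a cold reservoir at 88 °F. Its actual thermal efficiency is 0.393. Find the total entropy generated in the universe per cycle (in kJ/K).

T_H = 2149 °C → 2149 + 273.15 = 2422.15 K.
T_C = 88 °F → (88 − 32) × 5/9 = 31.11 °C = 304.26 K.
W = η·Q_H = 0.393 × 538 = 211.4 kJ, so Q_C = Q_H − W = 326.6 kJ.
The hot reservoir loses entropy Q_H/T_H = 538/2422.15 = 0.2221 kJ/K; the cold reservoir gains Q_C/T_C = 326.6/304.26 = 1.073 kJ/K.
ΔS_univ = −Q_H/T_H + Q_C/T_C = 0.851 kJ/K (> 0, since η = 0.393 < η_Carnot = 0.874).

ΔS_univ ≈ 0.851 kJ/K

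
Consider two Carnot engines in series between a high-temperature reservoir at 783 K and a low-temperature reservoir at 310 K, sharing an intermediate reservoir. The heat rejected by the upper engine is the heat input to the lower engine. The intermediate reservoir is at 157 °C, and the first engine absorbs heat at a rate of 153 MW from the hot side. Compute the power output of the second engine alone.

Ẇ₂ ≈ 23.5 MW

T_m = 157 °C → 157 + 273.15 = 430.15 K.
Heat entering the second stage: Q_m = Q_H·(T_m/T_H) = 153 × 430.15/783.00 = 84.1 MW.
Second-stage efficiency η₂ = 1 − T_C/T_m = 1 − 310.00/430.15 = 0.2793, so W₂ = η₂·Q_m = 23.5 MW.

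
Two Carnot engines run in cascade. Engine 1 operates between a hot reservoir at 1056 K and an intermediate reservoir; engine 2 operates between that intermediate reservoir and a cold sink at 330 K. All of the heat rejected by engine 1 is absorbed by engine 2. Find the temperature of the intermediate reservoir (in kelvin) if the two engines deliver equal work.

T_m ≈ 693 K

For reversible stages Q_m = Q_H·(T_m/T_H). Setting W₁ = Q_H(1 − T_m/T_H) equal to W₂ = Q_m(1 − T_C/T_m) = Q_H·(T_m − T_C)/T_H gives T_H − T_m = T_m − T_C, so T_m = (T_H + T_C)/2 = (1056.00 + 330.00)/2 = 693 K.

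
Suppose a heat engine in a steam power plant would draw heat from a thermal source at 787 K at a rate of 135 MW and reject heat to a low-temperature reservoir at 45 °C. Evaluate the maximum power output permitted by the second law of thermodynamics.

T_C = 45 °C → 45 + 273.15 = 318.15 K.
By the Carnot theorem, η_max = 1 − T_C/T_H = 1 − 318.15/787.00 = 0.5957.
W_max = η_max · Q_H = 0.5957 × 135 = 80.43 MW.

Ẇ_max ≈ 80.43 MW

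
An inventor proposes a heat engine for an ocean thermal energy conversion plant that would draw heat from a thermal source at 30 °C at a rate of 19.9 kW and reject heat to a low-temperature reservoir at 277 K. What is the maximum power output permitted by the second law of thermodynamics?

T_H = 30 °C → 30 + 273.15 = 303.15 K.
The upper bound on efficiency is η_max = 1 − T_C/T_H = 1 − 277.00/303.15 = 0.0863.
W_max = η_max · Q_H = 0.0863 × 19.9 = 1.717 kW.

Ẇ_max ≈ 1.717 kW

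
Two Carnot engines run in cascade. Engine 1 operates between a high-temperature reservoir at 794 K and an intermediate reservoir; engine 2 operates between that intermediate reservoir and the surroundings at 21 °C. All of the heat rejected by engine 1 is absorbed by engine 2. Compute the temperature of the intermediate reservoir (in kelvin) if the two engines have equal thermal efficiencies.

T_m ≈ 483 K

T_C = 21 °C → 21 + 273.15 = 294.15 K.
Equal efficiencies require 1 − T_m/T_H = 1 − T_C/T_m, i.e. T_m/T_H = T_C/T_m, so T_m = √(T_H·T_C) = √(794.00 × 294.15) = 483 K.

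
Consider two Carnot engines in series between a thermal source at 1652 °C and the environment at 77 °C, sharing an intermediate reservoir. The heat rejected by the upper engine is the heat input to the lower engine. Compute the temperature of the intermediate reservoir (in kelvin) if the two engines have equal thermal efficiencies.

T_m ≈ 821 K

T_H = 1652 °C → 1652 + 273.15 = 1925.15 K.
T_C = 77 °C → 77 + 273.15 = 350.15 K.
Equal efficiencies require 1 − T_m/T_H = 1 − T_C/T_m, i.e. T_m/T_H = T_C/T_m, so T_m = √(T_H·T_C) = √(1925.15 × 350.15) = 821 K.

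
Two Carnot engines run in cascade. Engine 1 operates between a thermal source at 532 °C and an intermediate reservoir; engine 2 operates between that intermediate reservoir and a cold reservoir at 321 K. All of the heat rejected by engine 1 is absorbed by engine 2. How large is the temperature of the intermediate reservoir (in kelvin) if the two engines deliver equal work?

T_m ≈ 563 K

T_H = 532 °C → 532 + 273.15 = 805.15 K.
For reversible stages Q_m = Q_H·(T_m/T_H). Setting W₁ = Q_H(1 − T_m/T_H) equal to W₂ = Q_m(1 − T_C/T_m) = Q_H·(T_m − T_C)/T_H gives T_H − T_m = T_m − T_C, so T_m = (T_H + T_C)/2 = (805.15 + 321.00)/2 = 563 K.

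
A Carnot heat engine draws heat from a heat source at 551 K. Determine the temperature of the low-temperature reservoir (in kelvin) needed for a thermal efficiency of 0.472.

T_C ≈ 291 K

From η = 1 − T_C/T_H, T_C = T_H·(1 − η) = 551.00 × (1 − 0.472) = 291 K.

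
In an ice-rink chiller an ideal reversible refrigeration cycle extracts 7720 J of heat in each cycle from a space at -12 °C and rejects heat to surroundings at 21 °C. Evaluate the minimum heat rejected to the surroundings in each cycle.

Q_H ≈ 8696 J

T_H = 21 °C → 21 + 273.15 = 294.15 K.
T_C = -12 °C → -12 + 273.15 = 261.15 K.
For a reversible cycle Q_H/Q_C = T_H/T_C, so Q_H = Q_C·T_H/T_C = 7720 × 294.15/261.15 = 8696 J.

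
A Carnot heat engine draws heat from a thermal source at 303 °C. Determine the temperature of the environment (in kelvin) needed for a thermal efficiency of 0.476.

T_C ≈ 302 K

T_H = 303 °C → 303 + 273.15 = 576.15 K.
From η = 1 − T_C/T_H, T_C = T_H·(1 − η) = 576.15 × (1 − 0.476) = 302 K.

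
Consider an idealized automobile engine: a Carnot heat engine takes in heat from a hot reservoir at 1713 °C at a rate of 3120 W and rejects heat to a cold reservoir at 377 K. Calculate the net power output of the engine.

T_H = 1713 °C → 1713 + 273.15 = 1986.15 K.
Carnot efficiency: η = 1 − T_C/T_H = 1 − 377.00/1986.15 = 0.8102.
W = η·Q_H = 0.8102 × 3120 = 2530 W.

Ẇ ≈ 2530 W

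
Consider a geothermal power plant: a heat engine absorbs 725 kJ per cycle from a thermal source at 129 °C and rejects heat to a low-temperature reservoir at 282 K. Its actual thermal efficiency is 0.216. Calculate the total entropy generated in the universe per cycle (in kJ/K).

ΔS_univ ≈ 0.2128 kJ/K

T_H = 129 °C → 129 + 273.15 = 402.15 K.
W = η·Q_H = 0.216 × 725 = 156.6 kJ, so Q_C = Q_H − W = 568.4 kJ.
Reservoir entropy changes: ΔS_H = −Q_H/T_H = −725/402.15 = -1.803 kJ/K and ΔS_C = +Q_C/T_C = 568.4/282.00 = 2.016 kJ/K.
ΔS_univ = −Q_H/T_H + Q_C/T_C = 0.2128 kJ/K (> 0, since η = 0.216 < η_Carnot = 0.299).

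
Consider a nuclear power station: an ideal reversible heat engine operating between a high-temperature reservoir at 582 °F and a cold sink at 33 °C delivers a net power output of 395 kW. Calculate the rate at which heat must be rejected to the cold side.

T_H = 582 °F → (582 − 32) × 5/9 = 305.56 °C = 578.71 K.
T_C = 33 °C → 33 + 273.15 = 306.15 K.
For a reversible engine, η = 1 − T_C/T_H = 1 − 306.15/578.71 = 0.4710.
Since Q_C/Q_H = T_C/T_H and Q_H = W/η, Q_C = W·T_C/(T_H − T_C) = 395 × 306.15/272.56 = 443.7 kW.

Q̇_C ≈ 443.7 kW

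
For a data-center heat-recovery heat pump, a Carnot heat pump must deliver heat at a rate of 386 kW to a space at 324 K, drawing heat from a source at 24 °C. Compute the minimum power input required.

Ẇ_in ≈ 32.0 kW

T_C = 24 °C → 24 + 273.15 = 297.15 K.
The Carnot heat-pump COP is COP_HP = T_H/(T_H − T_C) = 324.00/26.85 = 12.0670.
W = Q_H/COP_HP = 386/12.0670 = 32.0 kW.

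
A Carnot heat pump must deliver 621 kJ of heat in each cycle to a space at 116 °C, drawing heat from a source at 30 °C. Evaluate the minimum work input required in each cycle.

T_H = 116 °C → 116 + 273.15 = 389.15 K.
T_C = 30 °C → 30 + 273.15 = 303.15 K.
COP_HP = T_H/(T_H − T_C) = 389.15/86.00 = 4.5250.
W = Q_H/COP_HP = 621/4.5250 = 137 kJ.

W_in ≈ 137 kJ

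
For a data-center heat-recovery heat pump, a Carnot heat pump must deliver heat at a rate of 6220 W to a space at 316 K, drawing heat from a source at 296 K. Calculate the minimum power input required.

Ẇ_in ≈ 393.7 W

For a reversible heat pump, COP_HP = T_H/(T_H − T_C) = 316.00/20.00 = 15.8000.
W = Q_H/COP_HP = 6220/15.8000 = 393.7 W.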